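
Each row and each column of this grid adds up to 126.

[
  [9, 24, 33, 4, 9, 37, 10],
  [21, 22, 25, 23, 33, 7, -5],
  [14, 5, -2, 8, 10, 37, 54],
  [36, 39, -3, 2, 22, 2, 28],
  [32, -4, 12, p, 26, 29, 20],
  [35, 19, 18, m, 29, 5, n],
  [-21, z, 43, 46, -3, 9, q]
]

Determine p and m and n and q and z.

Row 5: 32 − 4 + 12 + 26 + 29 + 20 = 115, so its missing entry is 126 − 115 = 11.
Column 2: 24 + 22 + 5 + 39 − 4 + 19 = 105, so its missing entry is 126 − 105 = 21.
Row 7: -21 + 21 + 43 + 46 − 3 + 9 = 95, so its missing entry is 126 − 95 = 31.
Column 7: 10 − 5 + 54 + 28 + 20 + 31 = 138, so its missing entry is 126 − 138 = -12.
Row 6: 35 + 19 + 18 + 29 + 5 − 12 = 94, so its missing entry is 126 − 94 = 32.

p = 11, m = 32, n = -12, q = 31, z = 21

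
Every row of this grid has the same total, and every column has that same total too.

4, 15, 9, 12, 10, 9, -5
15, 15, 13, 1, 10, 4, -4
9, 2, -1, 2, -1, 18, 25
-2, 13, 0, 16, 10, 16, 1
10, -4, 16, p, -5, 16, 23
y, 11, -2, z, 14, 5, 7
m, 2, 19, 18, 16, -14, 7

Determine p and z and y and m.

p = -2, z = 7, y = 12, m = 6

Rows 1 and 2 both sum to 54, so that's the common total.
Row 7: 2 + 19 + 18 + 16 − 14 + 7 = 48, so its missing entry is 54 − 48 = 6.
Column 1: 4 + 15 + 9 − 2 + 10 + 6 = 42, so its missing entry is 54 − 42 = 12.
Row 6: 12 + 11 − 2 + 14 + 5 + 7 = 47, so its missing entry is 54 − 47 = 7.
Row 5: 10 − 4 + 16 − 5 + 16 + 23 = 56, so its missing entry is 54 − 56 = -2.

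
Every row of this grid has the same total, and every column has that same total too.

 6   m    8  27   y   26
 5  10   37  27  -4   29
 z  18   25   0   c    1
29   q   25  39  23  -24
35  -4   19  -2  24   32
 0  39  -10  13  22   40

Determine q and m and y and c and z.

q = 12, m = 29, y = 8, c = 31, z = 29

Rows 2 and 5 both sum to 104, so that's the common total.
Row 4: 29 + 25 + 39 + 23 − 24 = 92, so its missing entry is 104 − 92 = 12.
Column 2: 10 + 18 + 12 − 4 + 39 = 75, so its missing entry is 104 − 75 = 29.
Row 1: 6 + 29 + 8 + 27 + 26 = 96, so its missing entry is 104 − 96 = 8.
Column 5: 8 − 4 + 23 + 24 + 22 = 73, so its missing entry is 104 − 73 = 31.
Row 3: 18 + 25 + 0 + 31 + 1 = 75, so its missing entry is 104 − 75 = 29.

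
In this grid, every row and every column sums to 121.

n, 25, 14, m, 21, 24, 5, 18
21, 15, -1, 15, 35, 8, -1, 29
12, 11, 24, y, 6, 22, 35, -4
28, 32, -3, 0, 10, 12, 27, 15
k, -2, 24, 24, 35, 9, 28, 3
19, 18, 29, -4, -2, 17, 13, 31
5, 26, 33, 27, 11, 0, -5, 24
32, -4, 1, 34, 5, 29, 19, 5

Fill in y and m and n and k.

Row 3: 12 + 11 + 24 + 6 + 22 + 35 − 4 = 106, so its missing entry is 121 − 106 = 15.
Row 5: -2 + 24 + 24 + 35 + 9 + 28 + 3 = 121, so its missing entry is 121 − 121 = 0.
Column 4: 15 + 15 + 0 + 24 − 4 + 27 + 34 = 111, so its missing entry is 121 − 111 = 10.
Row 1: 25 + 14 + 10 + 21 + 24 + 5 + 18 = 117, so its missing entry is 121 − 117 = 4.

y = 15, m = 10, n = 4, k = 0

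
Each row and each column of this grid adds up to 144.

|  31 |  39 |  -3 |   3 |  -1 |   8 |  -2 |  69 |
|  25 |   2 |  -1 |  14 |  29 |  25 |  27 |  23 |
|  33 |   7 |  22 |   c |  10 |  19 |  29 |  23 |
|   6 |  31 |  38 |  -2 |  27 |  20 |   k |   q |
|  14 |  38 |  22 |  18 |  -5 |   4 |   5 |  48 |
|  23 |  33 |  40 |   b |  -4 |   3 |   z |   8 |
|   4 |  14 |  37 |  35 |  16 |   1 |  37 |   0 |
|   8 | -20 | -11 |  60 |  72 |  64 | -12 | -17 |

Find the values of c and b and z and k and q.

c = 1, b = 15, z = 26, k = 34, q = -10

The known cells in column 8 total 154, leaving 144 − 154 = -10 for the blank.
The known cells in row 3 total 143, leaving 144 − 143 = 1 for the blank.
The known cells in row 4 total 110, leaving 144 − 110 = 34 for the blank.
The known cells in column 7 total 118, leaving 144 − 118 = 26 for the blank.
The known cells in row 6 total 129, leaving 144 − 129 = 15 for the blank.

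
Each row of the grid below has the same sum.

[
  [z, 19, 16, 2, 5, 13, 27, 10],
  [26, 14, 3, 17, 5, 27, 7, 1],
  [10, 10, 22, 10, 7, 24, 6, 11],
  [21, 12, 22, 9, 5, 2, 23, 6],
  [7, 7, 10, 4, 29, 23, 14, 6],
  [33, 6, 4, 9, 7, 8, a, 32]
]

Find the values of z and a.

The complete rows each total 100.
Row 1 is missing 100 − 92 = 8 (since 19 + 16 + 2 + 5 + 13 + 27 + 10 = 92).
Row 6 is missing 100 − 99 = 1 (since 33 + 6 + 4 + 9 + 7 + 8 + 32 = 99).

z = 8, a = 1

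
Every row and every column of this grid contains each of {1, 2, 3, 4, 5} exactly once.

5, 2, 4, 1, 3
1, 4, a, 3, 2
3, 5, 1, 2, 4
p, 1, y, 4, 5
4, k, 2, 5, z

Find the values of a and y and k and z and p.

a = 5, y = 3, k = 3, z = 1, p = 2

Cell (5,5): column 5 already has {2, 3, 4, 5} → 1.
At (row 2, col 3): row 2 already has {1, 2, 3, 4}, so the value is 5.
Cell (4,1): column 1 already has {1, 3, 4, 5} → 2.
For row 4, column 3: row 4 already has {1, 2, 4, 5}; that leaves 3.
At (row 5, col 2): row 5 already has {1, 2, 4, 5}, so the value is 3.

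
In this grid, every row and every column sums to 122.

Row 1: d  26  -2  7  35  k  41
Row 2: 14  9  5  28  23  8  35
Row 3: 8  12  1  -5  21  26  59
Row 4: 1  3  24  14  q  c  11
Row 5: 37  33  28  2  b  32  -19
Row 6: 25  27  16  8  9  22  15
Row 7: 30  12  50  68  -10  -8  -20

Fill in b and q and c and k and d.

Row 5 has 37 + 33 + 28 + 2 + 32 − 19 = 113; the blank must be 122 − 113 = 9.
Column 5 has 35 + 23 + 21 + 9 + 9 − 10 = 87; the blank must be 122 − 87 = 35.
Column 1 has 14 + 8 + 1 + 37 + 25 + 30 = 115; the blank must be 122 − 115 = 7.
Row 1 has 7 + 26 − 2 + 7 + 35 + 41 = 114; the blank must be 122 − 114 = 8.
Row 4 has 1 + 3 + 24 + 14 + 35 + 11 = 88; the blank must be 122 − 88 = 34.

b = 9, q = 35, c = 34, k = 8, d = 7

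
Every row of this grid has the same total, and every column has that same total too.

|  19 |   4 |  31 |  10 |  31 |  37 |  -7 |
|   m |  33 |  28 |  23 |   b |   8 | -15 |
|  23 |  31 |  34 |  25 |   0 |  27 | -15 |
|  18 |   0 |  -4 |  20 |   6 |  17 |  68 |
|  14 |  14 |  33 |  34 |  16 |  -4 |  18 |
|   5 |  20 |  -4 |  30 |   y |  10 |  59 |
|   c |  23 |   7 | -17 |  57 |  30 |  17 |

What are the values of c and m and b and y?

c = 8, m = 38, b = 10, y = 5

Rows 1 and 3 both sum to 125, so that's the common total.
Row 6 has 5 + 20 − 4 + 30 + 10 + 59 = 120; the blank must be 125 − 120 = 5.
Column 5 has 31 + 0 + 6 + 16 + 5 + 57 = 115; the blank must be 125 − 115 = 10.
Row 2 has 33 + 28 + 23 + 10 + 8 − 15 = 87; the blank must be 125 − 87 = 38.
Row 7 has 23 + 7 − 17 + 57 + 30 + 17 = 117; the blank must be 125 − 117 = 8.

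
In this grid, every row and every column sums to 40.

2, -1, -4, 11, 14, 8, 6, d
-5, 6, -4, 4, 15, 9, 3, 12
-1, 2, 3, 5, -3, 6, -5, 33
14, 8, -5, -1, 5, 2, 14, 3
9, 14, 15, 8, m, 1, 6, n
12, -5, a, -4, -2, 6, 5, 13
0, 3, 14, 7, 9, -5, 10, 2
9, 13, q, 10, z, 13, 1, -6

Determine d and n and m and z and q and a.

d = 4, n = -21, m = 8, z = -6, q = 6, a = 15

Row 1 has 2 − 1 − 4 + 11 + 14 + 8 + 6 = 36; the blank must be 40 − 36 = 4.
Column 8 has 4 + 12 + 33 + 3 + 13 + 2 − 6 = 61; the blank must be 40 − 61 = -21.
Row 5 has 9 + 14 + 15 + 8 + 1 + 6 − 21 = 32; the blank must be 40 − 32 = 8.
Column 5 has 14 + 15 − 3 + 5 + 8 − 2 + 9 = 46; the blank must be 40 − 46 = -6.
Row 8 has 9 + 13 + 10 − 6 + 13 + 1 − 6 = 34; the blank must be 40 − 34 = 6.
Row 6 has 12 − 5 − 4 − 2 + 6 + 5 + 13 = 25; the blank must be 40 − 25 = 15.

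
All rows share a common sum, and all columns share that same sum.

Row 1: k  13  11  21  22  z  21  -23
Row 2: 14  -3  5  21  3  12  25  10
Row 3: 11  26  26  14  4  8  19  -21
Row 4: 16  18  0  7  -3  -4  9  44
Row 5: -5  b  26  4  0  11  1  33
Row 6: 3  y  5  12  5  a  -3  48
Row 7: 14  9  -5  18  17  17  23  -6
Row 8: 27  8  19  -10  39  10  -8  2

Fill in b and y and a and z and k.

b = 17, y = -1, a = 18, z = 15, k = 7

Rows 2 and 3 both sum to 87, so that's the common total.
Column 1: 14 + 11 + 16 − 5 + 3 + 14 + 27 = 80, so its missing entry is 87 − 80 = 7.
Row 1: 7 + 13 + 11 + 21 + 22 + 21 − 23 = 72, so its missing entry is 87 − 72 = 15.
Column 6: 15 + 12 + 8 − 4 + 11 + 17 + 10 = 69, so its missing entry is 87 − 69 = 18.
Row 6: 3 + 5 + 12 + 5 + 18 − 3 + 48 = 88, so its missing entry is 87 − 88 = -1.
Row 5: -5 + 26 + 4 + 0 + 11 + 1 + 33 = 70, so its missing entry is 87 − 70 = 17.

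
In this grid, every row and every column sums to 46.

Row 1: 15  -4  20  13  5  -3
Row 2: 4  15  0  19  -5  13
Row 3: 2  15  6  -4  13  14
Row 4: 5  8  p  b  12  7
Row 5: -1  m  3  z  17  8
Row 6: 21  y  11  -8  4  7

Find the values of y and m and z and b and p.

y = 11, m = 1, z = 18, b = 8, p = 6

The known cells in row 6 total 35, leaving 46 − 35 = 11 for the blank.
The known cells in column 3 total 40, leaving 46 − 40 = 6 for the blank.
The known cells in row 4 total 38, leaving 46 − 38 = 8 for the blank.
The known cells in column 4 total 28, leaving 46 − 28 = 18 for the blank.
The known cells in row 5 total 45, leaving 46 − 45 = 1 for the blank.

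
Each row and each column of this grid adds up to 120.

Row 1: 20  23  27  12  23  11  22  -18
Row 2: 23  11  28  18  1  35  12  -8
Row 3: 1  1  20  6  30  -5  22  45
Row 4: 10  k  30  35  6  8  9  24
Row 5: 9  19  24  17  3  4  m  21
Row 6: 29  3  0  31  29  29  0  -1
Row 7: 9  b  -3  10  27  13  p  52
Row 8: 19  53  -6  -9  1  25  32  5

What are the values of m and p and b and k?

Row 5: 9 + 19 + 24 + 17 + 3 + 4 + 21 = 97, so its missing entry is 120 − 97 = 23.
Column 7: 22 + 12 + 22 + 9 + 23 + 0 + 32 = 120, so its missing entry is 120 − 120 = 0.
Row 7: 9 − 3 + 10 + 27 + 13 + 0 + 52 = 108, so its missing entry is 120 − 108 = 12.
Row 4: 10 + 30 + 35 + 6 + 8 + 9 + 24 = 122, so its missing entry is 120 − 122 = -2.

m = 23, p = 0, b = 12, k = -2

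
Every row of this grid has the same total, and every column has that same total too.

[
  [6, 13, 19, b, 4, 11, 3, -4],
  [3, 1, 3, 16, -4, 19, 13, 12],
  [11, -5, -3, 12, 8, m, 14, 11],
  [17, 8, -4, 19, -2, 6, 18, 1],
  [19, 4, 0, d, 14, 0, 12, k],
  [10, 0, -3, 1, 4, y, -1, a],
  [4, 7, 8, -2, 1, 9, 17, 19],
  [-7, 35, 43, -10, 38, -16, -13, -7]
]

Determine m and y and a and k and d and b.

Rows 2 and 4 both sum to 63, so that's the common total.
Row 1 has 6 + 13 + 19 + 4 + 11 + 3 − 4 = 52; the blank must be 63 − 52 = 11.
Column 4 has 11 + 16 + 12 + 19 + 1 − 2 − 10 = 47; the blank must be 63 − 47 = 16.
Row 3 has 11 − 5 − 3 + 12 + 8 + 14 + 11 = 48; the blank must be 63 − 48 = 15.
Column 6 has 11 + 19 + 15 + 6 + 0 + 9 − 16 = 44; the blank must be 63 − 44 = 19.
Row 6 has 10 + 0 − 3 + 1 + 4 + 19 − 1 = 30; the blank must be 63 − 30 = 33.
Row 5 has 19 + 4 + 0 + 16 + 14 + 0 + 12 = 65; the blank must be 63 − 65 = -2.

m = 15, y = 19, a = 33, k = -2, d = 16, b = 11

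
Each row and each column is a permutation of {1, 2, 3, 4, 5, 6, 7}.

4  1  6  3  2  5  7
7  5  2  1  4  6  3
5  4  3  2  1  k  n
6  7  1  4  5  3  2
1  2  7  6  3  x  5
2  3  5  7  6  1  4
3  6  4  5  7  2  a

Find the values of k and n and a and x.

k = 7, n = 6, a = 1, x = 4

At (row 7, col 7): row 7 already has {2, 3, 4, 5, 6, 7}, so the value is 1.
At (row 5, col 6): row 5 already has {1, 2, 3, 5, 6, 7}, so the value is 4.
At (row 3, col 6): column 6 already has {1, 2, 3, 4, 5, 6}, so the value is 7.
Cell (3,7): row 3 already has {1, 2, 3, 4, 5, 7} → 6.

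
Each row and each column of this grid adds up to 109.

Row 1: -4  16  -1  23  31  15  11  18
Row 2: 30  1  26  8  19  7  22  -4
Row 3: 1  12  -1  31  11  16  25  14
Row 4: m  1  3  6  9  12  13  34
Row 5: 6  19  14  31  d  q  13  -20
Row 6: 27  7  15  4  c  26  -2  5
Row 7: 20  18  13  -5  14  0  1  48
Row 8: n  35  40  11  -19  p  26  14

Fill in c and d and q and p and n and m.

Row 6 has 27 + 7 + 15 + 4 + 26 − 2 + 5 = 82; the blank must be 109 − 82 = 27.
Column 5 has 31 + 19 + 11 + 9 + 27 + 14 − 19 = 92; the blank must be 109 − 92 = 17.
Row 4 has 1 + 3 + 6 + 9 + 12 + 13 + 34 = 78; the blank must be 109 − 78 = 31.
Column 1 has -4 + 30 + 1 + 31 + 6 + 27 + 20 = 111; the blank must be 109 − 111 = -2.
Row 5 has 6 + 19 + 14 + 31 + 17 + 13 − 20 = 80; the blank must be 109 − 80 = 29.
Row 8 has -2 + 35 + 40 + 11 − 19 + 26 + 14 = 105; the blank must be 109 − 105 = 4.

c = 27, d = 17, q = 29, p = 4, n = -2, m = 31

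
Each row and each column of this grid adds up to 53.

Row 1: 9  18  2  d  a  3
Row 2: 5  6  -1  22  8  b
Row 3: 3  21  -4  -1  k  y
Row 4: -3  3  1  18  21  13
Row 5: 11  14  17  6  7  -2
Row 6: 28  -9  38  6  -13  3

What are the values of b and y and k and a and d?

b = 13, y = 23, k = 11, a = 19, d = 2

Row 2: 5 + 6 − 1 + 22 + 8 = 40, so its missing entry is 53 − 40 = 13.
Column 4: 22 − 1 + 18 + 6 + 6 = 51, so its missing entry is 53 − 51 = 2.
Row 1: 9 + 18 + 2 + 2 + 3 = 34, so its missing entry is 53 − 34 = 19.
Column 5: 19 + 8 + 21 + 7 − 13 = 42, so its missing entry is 53 − 42 = 11.
Row 3: 3 + 21 − 4 − 1 + 11 = 30, so its missing entry is 53 − 30 = 23.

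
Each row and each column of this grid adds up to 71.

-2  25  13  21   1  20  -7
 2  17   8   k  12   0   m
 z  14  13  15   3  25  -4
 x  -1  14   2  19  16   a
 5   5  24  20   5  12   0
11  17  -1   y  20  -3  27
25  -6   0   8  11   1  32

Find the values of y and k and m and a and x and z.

Row 3 has 14 + 13 + 15 + 3 + 25 − 4 = 66; the blank must be 71 − 66 = 5.
Column 1 has -2 + 2 + 5 + 5 + 11 + 25 = 46; the blank must be 71 − 46 = 25.
Row 4 has 25 − 1 + 14 + 2 + 19 + 16 = 75; the blank must be 71 − 75 = -4.
Row 6 has 11 + 17 − 1 + 20 − 3 + 27 = 71; the blank must be 71 − 71 = 0.
Column 7 has -7 − 4 − 4 + 0 + 27 + 32 = 44; the blank must be 71 − 44 = 27.
Row 2 has 2 + 17 + 8 + 12 + 0 + 27 = 66; the blank must be 71 − 66 = 5.

y = 0, k = 5, m = 27, a = -4, x = 25, z = 5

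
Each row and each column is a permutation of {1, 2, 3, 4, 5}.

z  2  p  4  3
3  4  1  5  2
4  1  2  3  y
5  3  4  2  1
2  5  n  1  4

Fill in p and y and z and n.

At (row 3, col 5): row 3 already has {1, 2, 3, 4}, so the value is 5.
Cell (5,3): row 5 already has {1, 2, 4, 5} → 3.
At (row 1, col 3): column 3 already has {1, 2, 3, 4}, so the value is 5.
At (row 1, col 1): row 1 already has {2, 3, 4, 5}, so the value is 1.

p = 5, y = 5, z = 1, n = 3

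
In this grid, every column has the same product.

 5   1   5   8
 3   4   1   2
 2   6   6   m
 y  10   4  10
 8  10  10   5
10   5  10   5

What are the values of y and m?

y = 5, m = 3

Columns 2 and 3 each multiply to 12000, so every column has product 12000.
Column 1: 5×3×2×8×10 = 2400, so the missing entry is 12000 ÷ 2400 = 5.
Column 4: 8×2×10×5×5 = 4000, so the missing entry is 12000 ÷ 4000 = 3.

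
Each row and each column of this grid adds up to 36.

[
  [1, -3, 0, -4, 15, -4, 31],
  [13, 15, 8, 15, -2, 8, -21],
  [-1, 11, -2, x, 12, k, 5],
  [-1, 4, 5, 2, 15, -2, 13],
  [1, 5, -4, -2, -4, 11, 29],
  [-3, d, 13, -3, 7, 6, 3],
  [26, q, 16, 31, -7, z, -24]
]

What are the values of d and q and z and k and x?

d = 13, q = -9, z = 3, k = 14, x = -3

Row 6 has -3 + 13 − 3 + 7 + 6 + 3 = 23; the blank must be 36 − 23 = 13.
Column 2 has -3 + 15 + 11 + 4 + 5 + 13 = 45; the blank must be 36 − 45 = -9.
Row 7 has 26 − 9 + 16 + 31 − 7 − 24 = 33; the blank must be 36 − 33 = 3.
Column 4 has -4 + 15 + 2 − 2 − 3 + 31 = 39; the blank must be 36 − 39 = -3.
Row 3 has -1 + 11 − 2 − 3 + 12 + 5 = 22; the blank must be 36 − 22 = 14.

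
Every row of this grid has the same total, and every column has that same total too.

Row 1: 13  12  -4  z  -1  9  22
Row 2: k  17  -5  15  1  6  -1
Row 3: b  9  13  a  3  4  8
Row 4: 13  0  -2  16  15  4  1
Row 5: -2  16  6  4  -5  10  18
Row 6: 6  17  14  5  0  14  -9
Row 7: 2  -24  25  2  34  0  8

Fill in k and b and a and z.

Rows 4 and 5 both sum to 47, so that's the common total.
Row 2 has 17 − 5 + 15 + 1 + 6 − 1 = 33; the blank must be 47 − 33 = 14.
Column 1 has 13 + 14 + 13 − 2 + 6 + 2 = 46; the blank must be 47 − 46 = 1.
Row 3 has 1 + 9 + 13 + 3 + 4 + 8 = 38; the blank must be 47 − 38 = 9.
Row 1 has 13 + 12 − 4 − 1 + 9 + 22 = 51; the blank must be 47 − 51 = -4.

k = 14, b = 1, a = 9, z = -4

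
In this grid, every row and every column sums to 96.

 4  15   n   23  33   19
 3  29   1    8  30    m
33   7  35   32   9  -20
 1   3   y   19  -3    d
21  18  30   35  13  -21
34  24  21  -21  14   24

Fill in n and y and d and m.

The known cells in row 1 total 94, leaving 96 − 94 = 2 for the blank.
The known cells in column 3 total 89, leaving 96 − 89 = 7 for the blank.
The known cells in row 4 total 27, leaving 96 − 27 = 69 for the blank.
The known cells in row 2 total 71, leaving 96 − 71 = 25 for the blank.

n = 2, y = 7, d = 69, m = 25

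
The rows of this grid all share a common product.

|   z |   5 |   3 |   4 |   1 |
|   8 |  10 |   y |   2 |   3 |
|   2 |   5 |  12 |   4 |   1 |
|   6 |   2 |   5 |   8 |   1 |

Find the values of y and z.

y = 1, z = 8

Rows 3 and 4 each multiply to 480, so every row has product 480.
Row 2: 8×10×2×3 = 480, so the missing entry is 480 ÷ 480 = 1.
Row 1: 5×3×4×1 = 60, so the missing entry is 480 ÷ 60 = 8.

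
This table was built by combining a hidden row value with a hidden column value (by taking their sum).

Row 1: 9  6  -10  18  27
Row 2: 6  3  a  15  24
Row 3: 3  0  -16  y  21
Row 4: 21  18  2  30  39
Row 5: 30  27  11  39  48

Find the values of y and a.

The difference between any two rows is the same in every column — this is an addition table with the headers hidden.
Row 3 minus row 1 is 0 − 6 = -6, so its entry in column 4 is 18 + (-6) = 12.
Row 2 minus row 1 is 3 − 6 = -3, so its entry in column 3 is -10 + (-3) = -13.

y = 12, a = -13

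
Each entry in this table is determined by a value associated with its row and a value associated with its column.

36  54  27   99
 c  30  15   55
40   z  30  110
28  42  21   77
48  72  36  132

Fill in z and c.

z = 60, c = 20

Each row is a constant multiple of every other row — this is a multiplication table with the headers hidden.
Row 3 is 110/99 = 10/9 times row 1, so its entry in column 2 is 54 × 10/9 = 60.
Row 2 is 55/99 = 5/9 times row 1, so its entry in column 1 is 36 × 5/9 = 20.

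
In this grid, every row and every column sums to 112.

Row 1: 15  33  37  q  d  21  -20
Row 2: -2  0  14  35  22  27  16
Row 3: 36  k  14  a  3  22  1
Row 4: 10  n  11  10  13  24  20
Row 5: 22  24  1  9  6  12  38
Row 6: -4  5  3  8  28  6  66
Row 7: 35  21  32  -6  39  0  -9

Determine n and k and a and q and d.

n = 24, k = 5, a = 31, q = 25, d = 1

Column 5 has 22 + 3 + 13 + 6 + 28 + 39 = 111; the blank must be 112 − 111 = 1.
Row 4 has 10 + 11 + 10 + 13 + 24 + 20 = 88; the blank must be 112 − 88 = 24.
Column 2 has 33 + 0 + 24 + 24 + 5 + 21 = 107; the blank must be 112 − 107 = 5.
Row 1 has 15 + 33 + 37 + 1 + 21 − 20 = 87; the blank must be 112 − 87 = 25.
Row 3 has 36 + 5 + 14 + 3 + 22 + 1 = 81; the blank must be 112 − 81 = 31.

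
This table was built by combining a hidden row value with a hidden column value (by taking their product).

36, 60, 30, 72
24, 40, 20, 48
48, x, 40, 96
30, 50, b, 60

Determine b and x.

Each row is a constant multiple of every other row — this is a multiplication table with the headers hidden.
Row 4 is 30/36 = 5/6 times row 1, so its entry in column 3 is 30 × 5/6 = 25.
Row 3 is 48/36 = 4/3 times row 1, so its entry in column 2 is 60 × 4/3 = 80.

b = 25, x = 80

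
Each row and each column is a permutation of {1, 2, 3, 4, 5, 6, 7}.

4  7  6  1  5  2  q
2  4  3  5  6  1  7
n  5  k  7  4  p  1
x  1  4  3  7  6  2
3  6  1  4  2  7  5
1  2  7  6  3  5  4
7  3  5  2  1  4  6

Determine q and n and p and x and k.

q = 3, n = 6, p = 3, x = 5, k = 2

For row 4, column 1: row 4 already has {1, 2, 3, 4, 6, 7}; that leaves 5.
At (row 3, col 1): column 1 already has {1, 2, 3, 4, 5, 7}, so the value is 6.
For row 1, column 7: row 1 already has {1, 2, 4, 5, 6, 7}; that leaves 3.
Cell (3,3): column 3 already has {1, 3, 4, 5, 6, 7} → 2.
At (row 3, col 6): row 3 already has {1, 2, 4, 5, 6, 7}, so the value is 3.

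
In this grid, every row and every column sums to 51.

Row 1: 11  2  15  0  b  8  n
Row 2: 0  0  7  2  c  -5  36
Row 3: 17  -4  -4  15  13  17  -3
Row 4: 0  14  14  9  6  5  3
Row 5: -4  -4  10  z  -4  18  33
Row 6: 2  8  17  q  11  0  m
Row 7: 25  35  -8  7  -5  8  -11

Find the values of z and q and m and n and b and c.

z = 2, q = 16, m = -3, n = -4, b = 19, c = 11

Row 5: -4 − 4 + 10 − 4 + 18 + 33 = 49, so its missing entry is 51 − 49 = 2.
Row 2: 0 + 0 + 7 + 2 − 5 + 36 = 40, so its missing entry is 51 − 40 = 11.
Column 5: 11 + 13 + 6 − 4 + 11 − 5 = 32, so its missing entry is 51 − 32 = 19.
Row 1: 11 + 2 + 15 + 0 + 19 + 8 = 55, so its missing entry is 51 − 55 = -4.
Column 7: -4 + 36 − 3 + 3 + 33 − 11 = 54, so its missing entry is 51 − 54 = -3.
Row 6: 2 + 8 + 17 + 11 + 0 − 3 = 35, so its missing entry is 51 − 35 = 16.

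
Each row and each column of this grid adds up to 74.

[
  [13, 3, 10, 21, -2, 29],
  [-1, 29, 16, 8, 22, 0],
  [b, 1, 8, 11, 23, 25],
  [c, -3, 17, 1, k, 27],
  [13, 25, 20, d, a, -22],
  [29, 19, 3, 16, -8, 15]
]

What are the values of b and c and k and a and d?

Column 4: 21 + 8 + 11 + 1 + 16 = 57, so its missing entry is 74 − 57 = 17.
Row 5: 13 + 25 + 20 + 17 − 22 = 53, so its missing entry is 74 − 53 = 21.
Column 5: -2 + 22 + 23 + 21 − 8 = 56, so its missing entry is 74 − 56 = 18.
Row 3: 1 + 8 + 11 + 23 + 25 = 68, so its missing entry is 74 − 68 = 6.
Row 4: -3 + 17 + 1 + 18 + 27 = 60, so its missing entry is 74 − 60 = 14.

b = 6, c = 14, k = 18, a = 21, d = 17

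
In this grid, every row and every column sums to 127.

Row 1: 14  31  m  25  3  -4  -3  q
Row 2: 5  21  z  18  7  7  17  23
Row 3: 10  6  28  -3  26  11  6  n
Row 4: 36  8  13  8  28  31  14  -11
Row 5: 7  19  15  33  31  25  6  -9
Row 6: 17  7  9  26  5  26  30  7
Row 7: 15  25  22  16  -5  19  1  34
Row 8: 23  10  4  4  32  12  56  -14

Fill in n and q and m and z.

Row 2 has 5 + 21 + 18 + 7 + 7 + 17 + 23 = 98; the blank must be 127 − 98 = 29.
Column 3 has 29 + 28 + 13 + 15 + 9 + 22 + 4 = 120; the blank must be 127 − 120 = 7.
Row 1 has 14 + 31 + 7 + 25 + 3 − 4 − 3 = 73; the blank must be 127 − 73 = 54.
Row 3 has 10 + 6 + 28 − 3 + 26 + 11 + 6 = 84; the blank must be 127 − 84 = 43.

n = 43, q = 54, m = 7, z = 29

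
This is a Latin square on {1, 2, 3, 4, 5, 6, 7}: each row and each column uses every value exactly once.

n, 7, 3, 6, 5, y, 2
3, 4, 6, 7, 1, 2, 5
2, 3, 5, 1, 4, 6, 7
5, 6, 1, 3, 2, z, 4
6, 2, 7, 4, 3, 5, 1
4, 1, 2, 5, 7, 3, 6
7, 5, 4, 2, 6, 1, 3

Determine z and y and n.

For row 4, column 6: row 4 already has {1, 2, 3, 4, 5, 6}; that leaves 7.
Cell (1,6): column 6 already has {1, 2, 3, 5, 6, 7} → 4.
For row 1, column 1: row 1 already has {2, 3, 4, 5, 6, 7}; that leaves 1.

z = 7, y = 4, n = 1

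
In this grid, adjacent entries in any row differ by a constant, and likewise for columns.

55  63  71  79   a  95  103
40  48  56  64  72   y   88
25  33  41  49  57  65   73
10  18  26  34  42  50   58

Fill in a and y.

a = 87, y = 80

Along each row the entries change by 8 per step; down each column they change by -15.
Row 1: from 55 at column 1, stepping by 8 to column 5 gives 87.
Row 2: from 40 at column 1, stepping by 8 to column 6 gives 80.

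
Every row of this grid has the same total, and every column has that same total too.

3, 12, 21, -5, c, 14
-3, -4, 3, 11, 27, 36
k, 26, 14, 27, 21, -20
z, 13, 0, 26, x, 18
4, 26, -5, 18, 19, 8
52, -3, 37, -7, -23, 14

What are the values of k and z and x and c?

k = 2, z = 12, x = 1, c = 25

Rows 2 and 5 both sum to 70, so that's the common total.
The known cells in row 3 total 68, leaving 70 − 68 = 2 for the blank.
The known cells in row 1 total 45, leaving 70 − 45 = 25 for the blank.
The known cells in column 5 total 69, leaving 70 − 69 = 1 for the blank.
The known cells in row 4 total 58, leaving 70 − 58 = 12 for the blank.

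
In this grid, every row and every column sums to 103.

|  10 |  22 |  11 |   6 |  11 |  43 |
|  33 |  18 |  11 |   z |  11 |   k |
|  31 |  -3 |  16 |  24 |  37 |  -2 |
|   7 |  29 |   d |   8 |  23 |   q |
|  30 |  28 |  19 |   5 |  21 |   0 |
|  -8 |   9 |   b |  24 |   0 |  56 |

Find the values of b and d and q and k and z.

b = 22, d = 24, q = 12, k = -6, z = 36

Column 4: 6 + 24 + 8 + 5 + 24 = 67, so its missing entry is 103 − 67 = 36.
Row 2: 33 + 18 + 11 + 36 + 11 = 109, so its missing entry is 103 − 109 = -6.
Column 6: 43 − 6 − 2 + 0 + 56 = 91, so its missing entry is 103 − 91 = 12.
Row 4: 7 + 29 + 8 + 23 + 12 = 79, so its missing entry is 103 − 79 = 24.
Row 6: -8 + 9 + 24 + 0 + 56 = 81, so its missing entry is 103 − 81 = 22.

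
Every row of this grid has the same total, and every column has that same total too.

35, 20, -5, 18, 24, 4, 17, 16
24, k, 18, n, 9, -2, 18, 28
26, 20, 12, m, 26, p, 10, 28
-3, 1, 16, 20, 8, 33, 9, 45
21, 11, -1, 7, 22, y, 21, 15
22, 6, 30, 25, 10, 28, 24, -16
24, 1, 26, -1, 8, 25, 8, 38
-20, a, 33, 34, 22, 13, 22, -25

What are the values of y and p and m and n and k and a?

y = 33, p = -5, m = 12, n = 14, k = 20, a = 50

Rows 1 and 4 both sum to 129, so that's the common total.
Row 8 has -20 + 33 + 34 + 22 + 13 + 22 − 25 = 79; the blank must be 129 − 79 = 50.
Column 2 has 20 + 20 + 1 + 11 + 6 + 1 + 50 = 109; the blank must be 129 − 109 = 20.
Row 5 has 21 + 11 − 1 + 7 + 22 + 21 + 15 = 96; the blank must be 129 − 96 = 33.
Column 6 has 4 − 2 + 33 + 33 + 28 + 25 + 13 = 134; the blank must be 129 − 134 = -5.
Row 3 has 26 + 20 + 12 + 26 − 5 + 10 + 28 = 117; the blank must be 129 − 117 = 12.
Row 2 has 24 + 20 + 18 + 9 − 2 + 18 + 28 = 115; the blank must be 129 − 115 = 14.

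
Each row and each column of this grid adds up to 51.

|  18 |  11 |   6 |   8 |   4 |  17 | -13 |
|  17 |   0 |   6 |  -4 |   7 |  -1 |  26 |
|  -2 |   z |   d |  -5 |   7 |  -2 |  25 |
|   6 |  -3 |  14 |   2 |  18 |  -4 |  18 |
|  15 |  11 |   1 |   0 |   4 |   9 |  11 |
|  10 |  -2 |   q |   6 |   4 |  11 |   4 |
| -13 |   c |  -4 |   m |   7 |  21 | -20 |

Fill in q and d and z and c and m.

q = 18, d = 10, z = 18, c = 16, m = 44

Column 4: 8 − 4 − 5 + 2 + 0 + 6 = 7, so its missing entry is 51 − 7 = 44.
Row 7: -13 − 4 + 44 + 7 + 21 − 20 = 35, so its missing entry is 51 − 35 = 16.
Column 2: 11 + 0 − 3 + 11 − 2 + 16 = 33, so its missing entry is 51 − 33 = 18.
Row 3: -2 + 18 − 5 + 7 − 2 + 25 = 41, so its missing entry is 51 − 41 = 10.
Row 6: 10 − 2 + 6 + 4 + 11 + 4 = 33, so its missing entry is 51 − 33 = 18.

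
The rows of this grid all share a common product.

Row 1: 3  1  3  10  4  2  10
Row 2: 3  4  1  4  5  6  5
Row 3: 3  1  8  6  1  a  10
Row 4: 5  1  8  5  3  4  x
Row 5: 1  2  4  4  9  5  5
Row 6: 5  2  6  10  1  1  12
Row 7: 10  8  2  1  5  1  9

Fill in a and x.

Rows 1 and 7 each multiply to 7200, so every row has product 7200.
Row 3: 3×1×8×6×1×10 = 1440, so the missing entry is 7200 ÷ 1440 = 5.
Row 4: 5×1×8×5×3×4 = 2400, so the missing entry is 7200 ÷ 2400 = 3.

a = 5, x = 3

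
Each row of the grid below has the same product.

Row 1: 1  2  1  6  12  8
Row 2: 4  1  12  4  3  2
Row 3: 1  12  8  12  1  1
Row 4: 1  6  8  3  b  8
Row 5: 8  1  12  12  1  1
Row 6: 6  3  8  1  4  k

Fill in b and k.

b = 1, k = 2

Rows 3 and 5 each multiply to 1152, so every row has product 1152.
Row 4: 1×6×8×3×8 = 1152, so the missing entry is 1152 ÷ 1152 = 1.
Row 6: 6×3×8×1×4 = 576, so the missing entry is 1152 ÷ 576 = 2.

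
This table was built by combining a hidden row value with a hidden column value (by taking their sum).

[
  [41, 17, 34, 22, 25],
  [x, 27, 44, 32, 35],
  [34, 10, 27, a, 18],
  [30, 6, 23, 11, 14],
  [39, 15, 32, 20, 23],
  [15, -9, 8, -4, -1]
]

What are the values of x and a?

x = 51, a = 15

The difference between any two rows is the same in every column — this is an addition table with the headers hidden.
Row 2 minus row 1 is 35 − 25 = 10, so its entry in column 1 is 41 + 10 = 51.
Row 3 minus row 1 is 18 − 25 = -7, so its entry in column 4 is 22 + (-7) = 15.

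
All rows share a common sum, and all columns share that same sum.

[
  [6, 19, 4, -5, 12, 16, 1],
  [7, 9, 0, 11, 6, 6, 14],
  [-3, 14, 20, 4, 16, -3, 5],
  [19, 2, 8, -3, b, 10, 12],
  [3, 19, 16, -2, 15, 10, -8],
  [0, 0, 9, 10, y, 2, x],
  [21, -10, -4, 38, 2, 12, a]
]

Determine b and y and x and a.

Rows 1 and 2 both sum to 53, so that's the common total.
The known cells in row 7 total 59, leaving 53 − 59 = -6 for the blank.
The known cells in column 7 total 18, leaving 53 − 18 = 35 for the blank.
The known cells in row 6 total 56, leaving 53 − 56 = -3 for the blank.
The known cells in row 4 total 48, leaving 53 − 48 = 5 for the blank.

b = 5, y = -3, x = 35, a = -6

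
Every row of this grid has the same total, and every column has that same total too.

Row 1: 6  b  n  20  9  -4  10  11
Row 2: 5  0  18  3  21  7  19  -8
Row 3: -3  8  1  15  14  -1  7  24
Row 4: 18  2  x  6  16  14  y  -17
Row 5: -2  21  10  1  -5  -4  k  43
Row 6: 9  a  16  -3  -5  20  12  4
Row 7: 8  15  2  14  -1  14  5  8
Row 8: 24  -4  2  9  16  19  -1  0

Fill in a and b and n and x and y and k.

Rows 2 and 3 both sum to 65, so that's the common total.
Row 5: -2 + 21 + 10 + 1 − 5 − 4 + 43 = 64, so its missing entry is 65 − 64 = 1.
Row 6: 9 + 16 − 3 − 5 + 20 + 12 + 4 = 53, so its missing entry is 65 − 53 = 12.
Column 2: 0 + 8 + 2 + 21 + 12 + 15 − 4 = 54, so its missing entry is 65 − 54 = 11.
Row 1: 6 + 11 + 20 + 9 − 4 + 10 + 11 = 63, so its missing entry is 65 − 63 = 2.
Column 7: 10 + 19 + 7 + 1 + 12 + 5 − 1 = 53, so its missing entry is 65 − 53 = 12.
Row 4: 18 + 2 + 6 + 16 + 14 + 12 − 17 = 51, so its missing entry is 65 − 51 = 14.

a = 12, b = 11, n = 2, x = 14, y = 12, k = 1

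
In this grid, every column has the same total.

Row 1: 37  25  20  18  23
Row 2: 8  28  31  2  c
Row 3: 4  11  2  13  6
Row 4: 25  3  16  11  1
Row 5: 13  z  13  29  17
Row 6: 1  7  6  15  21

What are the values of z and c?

z = 14, c = 20

The complete columns each total 88.
Column 2 is missing 88 − 74 = 14 (since 25 + 28 + 11 + 3 + 7 = 74).
Column 5 is missing 88 − 68 = 20 (since 23 + 6 + 1 + 17 + 21 = 68).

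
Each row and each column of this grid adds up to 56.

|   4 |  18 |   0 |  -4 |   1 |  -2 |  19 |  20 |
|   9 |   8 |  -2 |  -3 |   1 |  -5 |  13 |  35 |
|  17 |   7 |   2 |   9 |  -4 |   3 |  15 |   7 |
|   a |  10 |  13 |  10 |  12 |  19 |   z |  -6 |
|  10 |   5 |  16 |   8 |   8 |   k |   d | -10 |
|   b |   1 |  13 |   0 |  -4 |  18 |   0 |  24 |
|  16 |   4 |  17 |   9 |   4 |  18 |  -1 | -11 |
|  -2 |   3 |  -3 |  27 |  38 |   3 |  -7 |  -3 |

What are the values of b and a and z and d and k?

Column 6: -2 − 5 + 3 + 19 + 18 + 18 + 3 = 54, so its missing entry is 56 − 54 = 2.
Row 5: 10 + 5 + 16 + 8 + 8 + 2 − 10 = 39, so its missing entry is 56 − 39 = 17.
Row 6: 1 + 13 + 0 − 4 + 18 + 0 + 24 = 52, so its missing entry is 56 − 52 = 4.
Column 1: 4 + 9 + 17 + 10 + 4 + 16 − 2 = 58, so its missing entry is 56 − 58 = -2.
Row 4: -2 + 10 + 13 + 10 + 12 + 19 − 6 = 56, so its missing entry is 56 − 56 = 0.

b = 4, a = -2, z = 0, d = 17, k = 2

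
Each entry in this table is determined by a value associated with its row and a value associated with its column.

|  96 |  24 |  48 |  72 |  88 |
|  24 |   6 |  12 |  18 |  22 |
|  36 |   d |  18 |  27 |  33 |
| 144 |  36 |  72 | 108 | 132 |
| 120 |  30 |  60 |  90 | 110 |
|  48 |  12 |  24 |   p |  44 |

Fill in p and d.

Each row is a constant multiple of every other row — this is a multiplication table with the headers hidden.
Row 6 is 44/88 = 1/2 times row 1, so its entry in column 4 is 72 × 1/2 = 36.
Row 3 is 33/88 = 3/8 times row 1, so its entry in column 2 is 24 × 3/8 = 9.

p = 36, d = 9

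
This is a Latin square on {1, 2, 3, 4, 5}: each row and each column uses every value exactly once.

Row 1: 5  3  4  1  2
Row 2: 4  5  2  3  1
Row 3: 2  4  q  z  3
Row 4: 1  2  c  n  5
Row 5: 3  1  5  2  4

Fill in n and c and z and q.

For row 3, column 4: row 3 is missing {1, 5} and column 4 is missing {4, 5}; that leaves 5.
Cell (4,4): column 4 already has {1, 2, 3, 5} → 4.
For row 4, column 3: row 4 already has {1, 2, 4, 5}; that leaves 3.
At (row 3, col 3): row 3 already has {2, 3, 4, 5}, so the value is 1.

n = 4, c = 3, z = 5, q = 1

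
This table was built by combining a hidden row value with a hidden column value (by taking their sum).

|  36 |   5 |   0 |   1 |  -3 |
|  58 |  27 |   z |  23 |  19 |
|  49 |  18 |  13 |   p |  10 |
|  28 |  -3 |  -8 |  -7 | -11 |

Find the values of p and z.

p = 14, z = 22

The difference between any two rows is the same in every column — this is an addition table with the headers hidden.
Row 3 minus row 1 is 10 − (-3) = 13, so its entry in column 4 is 1 + 13 = 14.
Row 2 minus row 1 is 19 − (-3) = 22, so its entry in column 3 is 0 + 22 = 22.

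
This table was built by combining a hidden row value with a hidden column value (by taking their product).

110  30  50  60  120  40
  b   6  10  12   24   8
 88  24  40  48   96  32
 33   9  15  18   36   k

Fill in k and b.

k = 12, b = 22

Each row is a constant multiple of every other row — this is a multiplication table with the headers hidden.
Row 4 is 15/50 = 3/10 times row 1, so its entry in column 6 is 40 × 3/10 = 12.
Row 2 is 10/50 = 1/5 times row 1, so its entry in column 1 is 110 × 1/5 = 22.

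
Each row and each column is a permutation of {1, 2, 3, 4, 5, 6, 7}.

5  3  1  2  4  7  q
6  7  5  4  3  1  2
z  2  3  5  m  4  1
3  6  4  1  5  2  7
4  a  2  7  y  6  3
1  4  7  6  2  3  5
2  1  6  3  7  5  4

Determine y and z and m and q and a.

For row 3, column 1: column 1 already has {1, 2, 3, 4, 5, 6}; that leaves 7.
For row 3, column 5: row 3 already has {1, 2, 3, 4, 5, 7}; that leaves 6.
At (row 5, col 5): column 5 already has {2, 3, 4, 5, 6, 7}, so the value is 1.
For row 1, column 7: row 1 already has {1, 2, 3, 4, 5, 7}; that leaves 6.
Cell (5,2): row 5 already has {1, 2, 3, 4, 6, 7} → 5.

y = 1, z = 7, m = 6, q = 6, a = 5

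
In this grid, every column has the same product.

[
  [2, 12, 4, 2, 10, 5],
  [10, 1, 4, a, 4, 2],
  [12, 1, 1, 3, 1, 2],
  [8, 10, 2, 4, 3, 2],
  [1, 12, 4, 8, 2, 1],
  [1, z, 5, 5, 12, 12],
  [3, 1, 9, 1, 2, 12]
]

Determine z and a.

Columns 1 and 5 each multiply to 5760, so every column has product 5760.
Column 2: 12×1×1×10×12×1 = 1440, so the missing entry is 5760 ÷ 1440 = 4.
Column 4: 2×3×4×8×5×1 = 960, so the missing entry is 5760 ÷ 960 = 6.

z = 4, a = 6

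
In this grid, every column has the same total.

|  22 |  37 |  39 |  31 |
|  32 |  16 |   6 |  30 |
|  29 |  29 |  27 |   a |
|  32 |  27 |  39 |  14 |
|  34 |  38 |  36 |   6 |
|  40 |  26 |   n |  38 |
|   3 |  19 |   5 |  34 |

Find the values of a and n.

Columns 1 and 2 both add up to 192, so every column sums to 192.
Column 4: 31 + 30 + 14 + 6 + 38 + 34 = 153, so the missing entry is 192 − 153 = 39.
Column 3: 39 + 6 + 27 + 39 + 36 + 5 = 152, so the missing entry is 192 − 152 = 40.

a = 39, n = 40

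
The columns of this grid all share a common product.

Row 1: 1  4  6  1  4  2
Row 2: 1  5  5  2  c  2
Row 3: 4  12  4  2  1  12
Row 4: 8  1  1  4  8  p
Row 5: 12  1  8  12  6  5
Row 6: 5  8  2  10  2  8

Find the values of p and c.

p = 1, c = 5

Columns 2 and 4 each multiply to 1920, so every column has product 1920.
Column 6: 2×2×12×5×8 = 1920, so the missing entry is 1920 ÷ 1920 = 1.
Column 5: 4×1×8×6×2 = 384, so the missing entry is 1920 ÷ 384 = 5.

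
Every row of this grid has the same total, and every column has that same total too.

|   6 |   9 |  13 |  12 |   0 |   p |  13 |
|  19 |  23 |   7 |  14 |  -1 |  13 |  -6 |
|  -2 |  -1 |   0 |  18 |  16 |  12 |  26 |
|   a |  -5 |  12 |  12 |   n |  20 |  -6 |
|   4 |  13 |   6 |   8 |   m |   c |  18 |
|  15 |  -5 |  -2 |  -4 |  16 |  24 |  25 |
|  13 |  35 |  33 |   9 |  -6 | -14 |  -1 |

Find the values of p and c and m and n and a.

Rows 2 and 3 both sum to 69, so that's the common total.
The known cells in column 1 total 55, leaving 69 − 55 = 14 for the blank.
The known cells in row 4 total 47, leaving 69 − 47 = 22 for the blank.
The known cells in column 5 total 47, leaving 69 − 47 = 22 for the blank.
The known cells in row 5 total 71, leaving 69 − 71 = -2 for the blank.
The known cells in row 1 total 53, leaving 69 − 53 = 16 for the blank.

p = 16, c = -2, m = 22, n = 22, a = 14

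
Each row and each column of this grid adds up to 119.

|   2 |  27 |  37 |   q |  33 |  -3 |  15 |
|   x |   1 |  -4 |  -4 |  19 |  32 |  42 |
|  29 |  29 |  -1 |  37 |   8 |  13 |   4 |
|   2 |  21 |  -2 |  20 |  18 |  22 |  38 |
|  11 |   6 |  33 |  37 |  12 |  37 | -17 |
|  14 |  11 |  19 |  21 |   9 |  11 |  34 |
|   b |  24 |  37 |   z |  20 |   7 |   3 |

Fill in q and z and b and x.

Row 2: 1 − 4 − 4 + 19 + 32 + 42 = 86, so its missing entry is 119 − 86 = 33.
Row 1: 2 + 27 + 37 + 33 − 3 + 15 = 111, so its missing entry is 119 − 111 = 8.
Column 1: 2 + 33 + 29 + 2 + 11 + 14 = 91, so its missing entry is 119 − 91 = 28.
Row 7: 28 + 24 + 37 + 20 + 7 + 3 = 119, so its missing entry is 119 − 119 = 0.

q = 8, z = 0, b = 28, x = 33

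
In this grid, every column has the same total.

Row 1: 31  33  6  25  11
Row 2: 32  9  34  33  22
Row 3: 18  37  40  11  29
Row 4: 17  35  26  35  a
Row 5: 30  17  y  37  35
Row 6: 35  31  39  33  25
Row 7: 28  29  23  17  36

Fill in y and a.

Columns 2 and 4 both add up to 191, so every column sums to 191.
Column 3: 6 + 34 + 40 + 26 + 39 + 23 = 168, so the missing entry is 191 − 168 = 23.
Column 5: 11 + 22 + 29 + 35 + 25 + 36 = 158, so the missing entry is 191 − 158 = 33.

y = 23, a = 33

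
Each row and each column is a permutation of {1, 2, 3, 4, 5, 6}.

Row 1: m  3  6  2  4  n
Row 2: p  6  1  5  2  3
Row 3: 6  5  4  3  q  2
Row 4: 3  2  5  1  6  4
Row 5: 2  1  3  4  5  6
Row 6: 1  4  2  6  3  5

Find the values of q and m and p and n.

Cell (2,1): row 2 already has {1, 2, 3, 5, 6} → 4.
For row 3, column 5: row 3 already has {2, 3, 4, 5, 6}; that leaves 1.
Cell (1,6): column 6 already has {2, 3, 4, 5, 6} → 1.
For row 1, column 1: row 1 already has {1, 2, 3, 4, 6}; that leaves 5.

q = 1, m = 5, p = 4, n = 1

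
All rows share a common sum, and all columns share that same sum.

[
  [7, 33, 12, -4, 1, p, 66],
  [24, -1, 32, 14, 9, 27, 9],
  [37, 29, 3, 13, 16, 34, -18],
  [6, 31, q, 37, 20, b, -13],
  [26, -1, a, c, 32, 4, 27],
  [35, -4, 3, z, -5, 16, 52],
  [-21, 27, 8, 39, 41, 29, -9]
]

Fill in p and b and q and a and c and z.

p = -1, b = 5, q = 28, a = 28, c = -2, z = 17

Rows 2 and 3 both sum to 114, so that's the common total.
Row 1: 7 + 33 + 12 − 4 + 1 + 66 = 115, so its missing entry is 114 − 115 = -1.
Row 6: 35 − 4 + 3 − 5 + 16 + 52 = 97, so its missing entry is 114 − 97 = 17.
Column 4: -4 + 14 + 13 + 37 + 17 + 39 = 116, so its missing entry is 114 − 116 = -2.
Row 5: 26 − 1 − 2 + 32 + 4 + 27 = 86, so its missing entry is 114 − 86 = 28.
Column 3: 12 + 32 + 3 + 28 + 3 + 8 = 86, so its missing entry is 114 − 86 = 28.
Row 4: 6 + 31 + 28 + 37 + 20 − 13 = 109, so its missing entry is 114 − 109 = 5.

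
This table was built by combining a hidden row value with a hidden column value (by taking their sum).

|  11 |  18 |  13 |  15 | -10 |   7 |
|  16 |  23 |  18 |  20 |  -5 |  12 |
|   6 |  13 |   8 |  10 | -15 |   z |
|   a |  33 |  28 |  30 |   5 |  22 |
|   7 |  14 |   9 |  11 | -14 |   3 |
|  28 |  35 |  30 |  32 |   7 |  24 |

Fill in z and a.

The difference between any two rows is the same in every column — this is an addition table with the headers hidden.
Row 3 minus row 1 is 8 − 13 = -5, so its entry in column 6 is 7 + (-5) = 2.
Row 4 minus row 1 is 28 − 13 = 15, so its entry in column 1 is 11 + 15 = 26.

z = 2, a = 26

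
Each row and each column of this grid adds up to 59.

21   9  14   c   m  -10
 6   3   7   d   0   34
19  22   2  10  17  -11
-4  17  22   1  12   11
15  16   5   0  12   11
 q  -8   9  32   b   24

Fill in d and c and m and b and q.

Column 1 has 21 + 6 + 19 − 4 + 15 = 57; the blank must be 59 − 57 = 2.
Row 6 has 2 − 8 + 9 + 32 + 24 = 59; the blank must be 59 − 59 = 0.
Column 5 has 0 + 17 + 12 + 12 + 0 = 41; the blank must be 59 − 41 = 18.
Row 1 has 21 + 9 + 14 + 18 − 10 = 52; the blank must be 59 − 52 = 7.
Row 2 has 6 + 3 + 7 + 0 + 34 = 50; the blank must be 59 − 50 = 9.

d = 9, c = 7, m = 18, b = 0, q = 2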